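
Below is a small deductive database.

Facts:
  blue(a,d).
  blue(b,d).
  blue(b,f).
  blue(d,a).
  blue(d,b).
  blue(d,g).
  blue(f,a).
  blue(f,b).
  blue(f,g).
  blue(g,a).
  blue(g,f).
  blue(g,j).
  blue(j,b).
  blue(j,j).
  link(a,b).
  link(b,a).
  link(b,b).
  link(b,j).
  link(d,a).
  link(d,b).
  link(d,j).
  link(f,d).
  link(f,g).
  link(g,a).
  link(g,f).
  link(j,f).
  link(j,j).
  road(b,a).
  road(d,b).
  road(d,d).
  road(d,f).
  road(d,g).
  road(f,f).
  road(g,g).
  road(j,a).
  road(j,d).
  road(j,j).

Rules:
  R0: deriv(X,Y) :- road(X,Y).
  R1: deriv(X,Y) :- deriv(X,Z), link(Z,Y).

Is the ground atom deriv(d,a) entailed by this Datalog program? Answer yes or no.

round 1: derive deriv(b,a) via R0 from road(b,a)
round 1: derive deriv(d,b) via R0 from road(d,b)
round 1: derive deriv(d,d) via R0 from road(d,d)
round 1: derive deriv(d,f) via R0 from road(d,f)
round 1: derive deriv(d,g) via R0 from road(d,g)
round 1: derive deriv(f,f) via R0 from road(f,f)
round 1: derive deriv(g,g) via R0 from road(g,g)
round 1: derive deriv(j,a) via R0 from road(j,a)
round 1: derive deriv(j,d) via R0 from road(j,d)
round 1: derive deriv(j,j) via R0 from road(j,j)
round 2: derive deriv(b,b) via R1 from deriv(b,a), link(a,b)
round 2: derive deriv(d,a) via R1 from deriv(d,b), link(b,a)
round 2: derive deriv(d,j) via R1 from deriv(d,b), link(b,j)
round 2: derive deriv(f,d) via R1 from deriv(f,f), link(f,d)
round 2: derive deriv(f,g) via R1 from deriv(f,f), link(f,g)
round 2: derive deriv(g,a) via R1 from deriv(g,g), link(g,a)
round 2: derive deriv(g,f) via R1 from deriv(g,g), link(g,f)
round 2: derive deriv(j,b) via R1 from deriv(j,a), link(a,b)
round 2: derive deriv(j,f) via R1 from deriv(j,j), link(j,f)
round 3: derive deriv(b,j) via R1 from deriv(b,b), link(b,j)
round 3: derive deriv(f,a) via R1 from deriv(f,d), link(d,a)
round 3: derive deriv(f,b) via R1 from deriv(f,d), link(d,b)
round 3: derive deriv(f,j) via R1 from deriv(f,d), link(d,j)
round 3: derive deriv(g,b) via R1 from deriv(g,a), link(a,b)
round 3: derive deriv(g,d) via R1 from deriv(g,f), link(f,d)
round 3: derive deriv(j,g) via R1 from deriv(j,f), link(f,g)
round 4: derive deriv(b,f) via R1 from deriv(b,j), link(j,f)
round 4: derive deriv(g,j) via R1 from deriv(g,b), link(b,j)
round 5: derive deriv(b,d) via R1 from deriv(b,f), link(f,d)
round 5: derive deriv(b,g) via R1 from deriv(b,f), link(f,g)

yes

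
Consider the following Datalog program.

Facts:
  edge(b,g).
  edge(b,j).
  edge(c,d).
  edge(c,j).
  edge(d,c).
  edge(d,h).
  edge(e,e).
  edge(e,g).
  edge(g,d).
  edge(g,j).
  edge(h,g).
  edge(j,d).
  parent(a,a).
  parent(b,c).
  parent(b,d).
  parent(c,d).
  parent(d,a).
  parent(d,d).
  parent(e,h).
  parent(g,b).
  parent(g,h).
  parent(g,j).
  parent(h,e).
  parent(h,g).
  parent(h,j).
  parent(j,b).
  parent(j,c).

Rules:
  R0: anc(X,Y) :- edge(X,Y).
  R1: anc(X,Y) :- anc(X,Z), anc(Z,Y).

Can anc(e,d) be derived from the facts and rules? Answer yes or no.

yes

round 1: derive anc(b,g) via R0 from edge(b,g)
round 1: derive anc(b,j) via R0 from edge(b,j)
round 1: derive anc(c,d) via R0 from edge(c,d)
round 1: derive anc(c,j) via R0 from edge(c,j)
round 1: derive anc(d,c) via R0 from edge(d,c)
round 1: derive anc(d,h) via R0 from edge(d,h)
round 1: derive anc(e,e) via R0 from edge(e,e)
round 1: derive anc(e,g) via R0 from edge(e,g)
round 1: derive anc(g,d) via R0 from edge(g,d)
round 1: derive anc(g,j) via R0 from edge(g,j)
round 1: derive anc(h,g) via R0 from edge(h,g)
round 1: derive anc(j,d) via R0 from edge(j,d)
round 2: derive anc(b,d) via R1 from anc(b,g), anc(g,d)
round 2: derive anc(c,c) via R1 from anc(c,d), anc(d,c)
round 2: derive anc(c,h) via R1 from anc(c,d), anc(d,h)
round 2: derive anc(d,d) via R1 from anc(d,c), anc(c,d)
round 2: derive anc(d,g) via R1 from anc(d,h), anc(h,g)
round 2: derive anc(d,j) via R1 from anc(d,c), anc(c,j)
round 2: derive anc(e,d) via R1 from anc(e,g), anc(g,d)
round 2: derive anc(e,j) via R1 from anc(e,g), anc(g,j)
round 2: derive anc(g,c) via R1 from anc(g,d), anc(d,c)
round 2: derive anc(g,h) via R1 from anc(g,d), anc(d,h)
round 2: derive anc(h,d) via R1 from anc(h,g), anc(g,d)
round 2: derive anc(h,j) via R1 from anc(h,g), anc(g,j)
round 2: derive anc(j,c) via R1 from anc(j,d), anc(d,c)
round 2: derive anc(j,h) via R1 from anc(j,d), anc(d,h)
round 3: derive anc(b,c) via R1 from anc(b,d), anc(d,c)
round 3: derive anc(b,h) via R1 from anc(b,d), anc(d,h)
round 3: derive anc(c,g) via R1 from anc(c,d), anc(d,g)
round 3: derive anc(e,c) via R1 from anc(e,d), anc(d,c)
round 3: derive anc(e,h) via R1 from anc(e,d), anc(d,h)
round 3: derive anc(g,g) via R1 from anc(g,d), anc(d,g)
round 3: derive anc(h,c) via R1 from anc(h,d), anc(d,c)
round 3: derive anc(h,h) via R1 from anc(h,d), anc(d,h)
round 3: derive anc(j,g) via R1 from anc(j,d), anc(d,g)
round 3: derive anc(j,j) via R1 from anc(j,c), anc(c,j)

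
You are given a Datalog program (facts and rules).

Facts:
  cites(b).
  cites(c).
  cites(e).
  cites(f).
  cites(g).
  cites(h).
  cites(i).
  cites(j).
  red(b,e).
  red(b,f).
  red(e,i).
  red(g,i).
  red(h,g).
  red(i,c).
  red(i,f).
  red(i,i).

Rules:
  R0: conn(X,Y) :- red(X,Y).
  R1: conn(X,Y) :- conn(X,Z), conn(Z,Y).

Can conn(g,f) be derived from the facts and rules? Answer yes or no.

yes

round 1: derive conn(b,e) via R0 from red(b,e)
round 1: derive conn(b,f) via R0 from red(b,f)
round 1: derive conn(e,i) via R0 from red(e,i)
round 1: derive conn(g,i) via R0 from red(g,i)
round 1: derive conn(h,g) via R0 from red(h,g)
round 1: derive conn(i,c) via R0 from red(i,c)
round 1: derive conn(i,f) via R0 from red(i,f)
round 1: derive conn(i,i) via R0 from red(i,i)
round 2: derive conn(b,i) via R1 from conn(b,e), conn(e,i)
round 2: derive conn(e,c) via R1 from conn(e,i), conn(i,c)
round 2: derive conn(e,f) via R1 from conn(e,i), conn(i,f)
round 2: derive conn(g,c) via R1 from conn(g,i), conn(i,c)
round 2: derive conn(g,f) via R1 from conn(g,i), conn(i,f)
round 2: derive conn(h,i) via R1 from conn(h,g), conn(g,i)
round 3: derive conn(b,c) via R1 from conn(b,e), conn(e,c)
round 3: derive conn(h,c) via R1 from conn(h,g), conn(g,c)
round 3: derive conn(h,f) via R1 from conn(h,g), conn(g,f)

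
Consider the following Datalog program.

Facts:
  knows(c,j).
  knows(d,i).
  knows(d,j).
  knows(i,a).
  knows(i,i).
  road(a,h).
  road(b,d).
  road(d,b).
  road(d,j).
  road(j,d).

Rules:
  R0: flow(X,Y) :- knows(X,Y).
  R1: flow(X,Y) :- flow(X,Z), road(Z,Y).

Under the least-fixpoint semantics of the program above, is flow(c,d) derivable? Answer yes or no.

round 1: derive flow(c,j) via R0 from knows(c,j)
round 1: derive flow(d,i) via R0 from knows(d,i)
round 1: derive flow(d,j) via R0 from knows(d,j)
round 1: derive flow(i,a) via R0 from knows(i,a)
round 1: derive flow(i,i) via R0 from knows(i,i)
round 2: derive flow(c,d) via R1 from flow(c,j), road(j,d)
round 2: derive flow(d,d) via R1 from flow(d,j), road(j,d)
round 2: derive flow(i,h) via R1 from flow(i,a), road(a,h)
round 3: derive flow(c,b) via R1 from flow(c,d), road(d,b)
round 3: derive flow(d,b) via R1 from flow(d,d), road(d,b)

yes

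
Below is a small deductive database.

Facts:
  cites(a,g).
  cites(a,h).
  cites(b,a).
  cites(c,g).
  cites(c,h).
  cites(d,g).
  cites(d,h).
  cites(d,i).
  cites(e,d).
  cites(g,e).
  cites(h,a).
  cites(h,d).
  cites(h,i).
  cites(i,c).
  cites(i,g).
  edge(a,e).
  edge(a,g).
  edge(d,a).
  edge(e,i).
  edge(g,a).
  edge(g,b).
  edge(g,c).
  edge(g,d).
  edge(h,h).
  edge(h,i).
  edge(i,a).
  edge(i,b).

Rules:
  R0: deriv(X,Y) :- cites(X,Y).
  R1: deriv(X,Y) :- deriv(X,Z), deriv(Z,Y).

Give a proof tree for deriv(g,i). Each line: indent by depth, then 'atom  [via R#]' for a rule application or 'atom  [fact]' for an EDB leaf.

deriv(g,i)  [via R1]
  deriv(g,d)  [via R1]
    deriv(g,e)  [via R0]
      cites(g,e)  [fact]
    deriv(e,d)  [via R0]
      cites(e,d)  [fact]
  deriv(d,i)  [via R0]
    cites(d,i)  [fact]

round 1: derive deriv(a,g) via R0 from cites(a,g)
round 1: derive deriv(a,h) via R0 from cites(a,h)
round 1: derive deriv(b,a) via R0 from cites(b,a)
round 1: derive deriv(c,g) via R0 from cites(c,g)
round 1: derive deriv(c,h) via R0 from cites(c,h)
round 1: derive deriv(d,g) via R0 from cites(d,g)
round 1: derive deriv(d,h) via R0 from cites(d,h)
round 1: derive deriv(d,i) via R0 from cites(d,i)
round 1: derive deriv(e,d) via R0 from cites(e,d)
round 1: derive deriv(g,e) via R0 from cites(g,e)
round 1: derive deriv(h,a) via R0 from cites(h,a)
round 1: derive deriv(h,d) via R0 from cites(h,d)
round 1: derive deriv(h,i) via R0 from cites(h,i)
round 1: derive deriv(i,c) via R0 from cites(i,c)
round 1: derive deriv(i,g) via R0 from cites(i,g)
round 2: derive deriv(a,a) via R1 from deriv(a,h), deriv(h,a)
round 2: derive deriv(a,d) via R1 from deriv(a,h), deriv(h,d)
round 2: derive deriv(a,e) via R1 from deriv(a,g), deriv(g,e)
round 2: derive deriv(a,i) via R1 from deriv(a,h), deriv(h,i)
round 2: derive deriv(b,g) via R1 from deriv(b,a), deriv(a,g)
round 2: derive deriv(b,h) via R1 from deriv(b,a), deriv(a,h)
round 2: derive deriv(c,a) via R1 from deriv(c,h), deriv(h,a)
round 2: derive deriv(c,d) via R1 from deriv(c,h), deriv(h,d)
round 2: derive deriv(c,e) via R1 from deriv(c,g), deriv(g,e)
round 2: derive deriv(c,i) via R1 from deriv(c,h), deriv(h,i)
round 2: derive deriv(d,a) via R1 from deriv(d,h), deriv(h,a)
round 2: derive deriv(d,c) via R1 from deriv(d,i), deriv(i,c)
round 2: derive deriv(d,d) via R1 from deriv(d,h), deriv(h,d)
round 2: derive deriv(d,e) via R1 from deriv(d,g), deriv(g,e)
round 2: derive deriv(e,g) via R1 from deriv(e,d), deriv(d,g)
round 2: derive deriv(e,h) via R1 from deriv(e,d), deriv(d,h)
round 2: derive deriv(e,i) via R1 from deriv(e,d), deriv(d,i)
round 2: derive deriv(g,d) via R1 from deriv(g,e), deriv(e,d)
round 2: derive deriv(h,c) via R1 from deriv(h,i), deriv(i,c)
round 2: derive deriv(h,g) via R1 from deriv(h,a), deriv(a,g)
round 2: derive deriv(h,h) via R1 from deriv(h,a), deriv(a,h)
round 2: derive deriv(i,e) via R1 from deriv(i,g), deriv(g,e)
round 2: derive deriv(i,h) via R1 from deriv(i,c), deriv(c,h)
round 3: derive deriv(a,c) via R1 from deriv(a,d), deriv(d,c)
round 3: derive deriv(b,c) via R1 from deriv(b,h), deriv(h,c)
round 3: derive deriv(b,d) via R1 from deriv(b,a), deriv(a,d)
round 3: derive deriv(b,e) via R1 from deriv(b,a), deriv(a,e)
round 3: derive deriv(b,i) via R1 from deriv(b,a), deriv(a,i)
round 3: derive deriv(c,c) via R1 from deriv(c,d), deriv(d,c)
round 3: derive deriv(e,a) via R1 from deriv(e,d), deriv(d,a)
round 3: derive deriv(e,c) via R1 from deriv(e,d), deriv(d,c)
round 3: derive deriv(e,e) via R1 from deriv(e,d), deriv(d,e)
round 3: derive deriv(g,a) via R1 from deriv(g,d), deriv(d,a)
round 3: derive deriv(g,c) via R1 from deriv(g,d), deriv(d,c)
round 3: derive deriv(g,g) via R1 from deriv(g,d), deriv(d,g)
round 3: derive deriv(g,h) via R1 from deriv(g,d), deriv(d,h)
round 3: derive deriv(g,i) via R1 from deriv(g,d), deriv(d,i)
round 3: derive deriv(h,e) via R1 from deriv(h,a), deriv(a,e)
round 3: derive deriv(i,a) via R1 from deriv(i,c), deriv(c,a)
round 3: derive deriv(i,d) via R1 from deriv(i,c), deriv(c,d)
round 3: derive deriv(i,i) via R1 from deriv(i,c), deriv(c,i)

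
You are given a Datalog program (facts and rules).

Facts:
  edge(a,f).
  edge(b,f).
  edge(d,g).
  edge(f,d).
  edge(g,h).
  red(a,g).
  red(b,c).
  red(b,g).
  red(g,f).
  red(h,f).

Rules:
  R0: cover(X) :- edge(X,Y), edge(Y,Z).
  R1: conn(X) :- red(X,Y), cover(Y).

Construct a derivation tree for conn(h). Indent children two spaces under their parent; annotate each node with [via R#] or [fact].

conn(h)  [via R1]
  red(h,f)  [fact]
  cover(f)  [via R0]
    edge(f,d)  [fact]
    edge(d,g)  [fact]

round 1: derive cover(a) via R0 from edge(a,f), edge(f,d)
round 1: derive cover(b) via R0 from edge(b,f), edge(f,d)
round 1: derive cover(d) via R0 from edge(d,g), edge(g,h)
round 1: derive cover(f) via R0 from edge(f,d), edge(d,g)
round 2: derive conn(g) via R1 from red(g,f), cover(f)
round 2: derive conn(h) via R1 from red(h,f), cover(f)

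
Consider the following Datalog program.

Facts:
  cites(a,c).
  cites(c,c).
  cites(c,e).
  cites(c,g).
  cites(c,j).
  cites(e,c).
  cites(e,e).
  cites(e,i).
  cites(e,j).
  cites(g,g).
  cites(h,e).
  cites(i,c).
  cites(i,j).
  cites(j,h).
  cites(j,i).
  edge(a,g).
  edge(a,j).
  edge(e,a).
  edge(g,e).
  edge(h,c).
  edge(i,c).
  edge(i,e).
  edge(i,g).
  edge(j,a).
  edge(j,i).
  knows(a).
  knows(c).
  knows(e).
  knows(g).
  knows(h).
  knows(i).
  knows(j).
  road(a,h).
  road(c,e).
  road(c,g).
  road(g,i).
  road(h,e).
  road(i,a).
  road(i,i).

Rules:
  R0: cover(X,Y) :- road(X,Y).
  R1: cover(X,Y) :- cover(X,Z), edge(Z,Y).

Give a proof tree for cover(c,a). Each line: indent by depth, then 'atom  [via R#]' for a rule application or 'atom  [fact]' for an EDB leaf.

round 1: derive cover(a,h) via R0 from road(a,h)
round 1: derive cover(c,e) via R0 from road(c,e)
round 1: derive cover(c,g) via R0 from road(c,g)
round 1: derive cover(g,i) via R0 from road(g,i)
round 1: derive cover(h,e) via R0 from road(h,e)
round 1: derive cover(i,a) via R0 from road(i,a)
round 1: derive cover(i,i) via R0 from road(i,i)
round 2: derive cover(a,c) via R1 from cover(a,h), edge(h,c)
round 2: derive cover(c,a) via R1 from cover(c,e), edge(e,a)
round 2: derive cover(g,c) via R1 from cover(g,i), edge(i,c)
round 2: derive cover(g,e) via R1 from cover(g,i), edge(i,e)
round 2: derive cover(g,g) via R1 from cover(g,i), edge(i,g)
round 2: derive cover(h,a) via R1 from cover(h,e), edge(e,a)
round 2: derive cover(i,c) via R1 from cover(i,i), edge(i,c)
round 2: derive cover(i,e) via R1 from cover(i,i), edge(i,e)
round 2: derive cover(i,g) via R1 from cover(i,a), edge(a,g)
round 2: derive cover(i,j) via R1 from cover(i,a), edge(a,j)
round 3: derive cover(c,j) via R1 from cover(c,a), edge(a,j)
round 3: derive cover(g,a) via R1 from cover(g,e), edge(e,a)
round 3: derive cover(h,g) via R1 from cover(h,a), edge(a,g)
round 3: derive cover(h,j) via R1 from cover(h,a), edge(a,j)
round 4: derive cover(c,i) via R1 from cover(c,j), edge(j,i)
round 4: derive cover(g,j) via R1 from cover(g,a), edge(a,j)
round 4: derive cover(h,i) via R1 from cover(h,j), edge(j,i)
round 5: derive cover(c,c) via R1 from cover(c,i), edge(i,c)
round 5: derive cover(h,c) via R1 from cover(h,i), edge(i,c)

cover(c,a)  [via R1]
  cover(c,e)  [via R0]
    road(c,e)  [fact]
  edge(e,a)  [fact]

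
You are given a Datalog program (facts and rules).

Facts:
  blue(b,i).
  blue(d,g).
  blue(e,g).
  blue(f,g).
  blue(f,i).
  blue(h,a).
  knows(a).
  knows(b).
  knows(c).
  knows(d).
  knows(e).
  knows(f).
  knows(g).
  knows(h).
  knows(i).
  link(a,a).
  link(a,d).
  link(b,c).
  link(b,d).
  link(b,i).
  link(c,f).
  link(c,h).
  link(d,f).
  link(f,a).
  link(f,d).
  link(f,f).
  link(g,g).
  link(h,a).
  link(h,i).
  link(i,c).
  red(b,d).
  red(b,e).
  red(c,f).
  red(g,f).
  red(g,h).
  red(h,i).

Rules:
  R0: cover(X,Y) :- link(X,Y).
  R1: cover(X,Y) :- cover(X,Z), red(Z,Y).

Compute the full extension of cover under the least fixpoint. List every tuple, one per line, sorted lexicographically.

round 1: derive cover(a,a) via R0 from link(a,a)
round 1: derive cover(a,d) via R0 from link(a,d)
round 1: derive cover(b,c) via R0 from link(b,c)
round 1: derive cover(b,d) via R0 from link(b,d)
round 1: derive cover(b,i) via R0 from link(b,i)
round 1: derive cover(c,f) via R0 from link(c,f)
round 1: derive cover(c,h) via R0 from link(c,h)
round 1: derive cover(d,f) via R0 from link(d,f)
round 1: derive cover(f,a) via R0 from link(f,a)
round 1: derive cover(f,d) via R0 from link(f,d)
round 1: derive cover(f,f) via R0 from link(f,f)
round 1: derive cover(g,g) via R0 from link(g,g)
round 1: derive cover(h,a) via R0 from link(h,a)
round 1: derive cover(h,i) via R0 from link(h,i)
round 1: derive cover(i,c) via R0 from link(i,c)
round 2: derive cover(b,f) via R1 from cover(b,c), red(c,f)
round 2: derive cover(c,i) via R1 from cover(c,h), red(h,i)
round 2: derive cover(g,f) via R1 from cover(g,g), red(g,f)
round 2: derive cover(g,h) via R1 from cover(g,g), red(g,h)
round 2: derive cover(i,f) via R1 from cover(i,c), red(c,f)
round 3: derive cover(g,i) via R1 from cover(g,h), red(h,i)

cover(a,a)
cover(a,d)
cover(b,c)
cover(b,d)
cover(b,f)
cover(b,i)
cover(c,f)
cover(c,h)
cover(c,i)
cover(d,f)
cover(f,a)
cover(f,d)
cover(f,f)
cover(g,f)
cover(g,g)
cover(g,h)
cover(g,i)
cover(h,a)
cover(h,i)
cover(i,c)
cover(i,f)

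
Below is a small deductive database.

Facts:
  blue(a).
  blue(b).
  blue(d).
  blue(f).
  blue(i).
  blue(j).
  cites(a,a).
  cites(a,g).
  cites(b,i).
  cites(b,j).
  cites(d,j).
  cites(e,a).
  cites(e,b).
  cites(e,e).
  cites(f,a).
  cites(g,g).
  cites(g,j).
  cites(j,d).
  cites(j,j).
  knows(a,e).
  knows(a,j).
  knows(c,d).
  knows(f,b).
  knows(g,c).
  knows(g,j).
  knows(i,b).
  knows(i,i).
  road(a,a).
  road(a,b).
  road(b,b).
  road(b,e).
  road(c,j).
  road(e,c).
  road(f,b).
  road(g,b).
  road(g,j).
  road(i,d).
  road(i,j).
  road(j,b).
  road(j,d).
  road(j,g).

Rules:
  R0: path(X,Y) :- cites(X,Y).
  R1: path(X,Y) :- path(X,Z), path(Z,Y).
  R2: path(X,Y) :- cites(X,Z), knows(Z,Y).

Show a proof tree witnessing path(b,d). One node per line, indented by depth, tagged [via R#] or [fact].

path(b,d)  [via R1]
  path(b,j)  [via R0]
    cites(b,j)  [fact]
  path(j,d)  [via R0]
    cites(j,d)  [fact]

round 1: derive path(a,a) via R0 from cites(a,a)
round 1: derive path(a,g) via R0 from cites(a,g)
round 1: derive path(b,i) via R0 from cites(b,i)
round 1: derive path(b,j) via R0 from cites(b,j)
round 1: derive path(d,j) via R0 from cites(d,j)
round 1: derive path(e,a) via R0 from cites(e,a)
round 1: derive path(e,b) via R0 from cites(e,b)
round 1: derive path(e,e) via R0 from cites(e,e)
round 1: derive path(f,a) via R0 from cites(f,a)
round 1: derive path(g,g) via R0 from cites(g,g)
round 1: derive path(g,j) via R0 from cites(g,j)
round 1: derive path(j,d) via R0 from cites(j,d)
round 1: derive path(j,j) via R0 from cites(j,j)
round 1: derive path(a,c) via R2 from cites(a,g), knows(g,c)
round 1: derive path(a,e) via R2 from cites(a,a), knows(a,e)
round 1: derive path(a,j) via R2 from cites(a,a), knows(a,j)
round 1: derive path(b,b) via R2 from cites(b,i), knows(i,b)
round 1: derive path(e,j) via R2 from cites(e,a), knows(a,j)
round 1: derive path(f,e) via R2 from cites(f,a), knows(a,e)
round 1: derive path(f,j) via R2 from cites(f,a), knows(a,j)
round 1: derive path(g,c) via R2 from cites(g,g), knows(g,c)
round 2: derive path(a,b) via R1 from path(a,e), path(e,b)
round 2: derive path(a,d) via R1 from path(a,j), path(j,d)
round 2: derive path(b,d) via R1 from path(b,j), path(j,d)
round 2: derive path(d,d) via R1 from path(d,j), path(j,d)
round 2: derive path(e,c) via R1 from path(e,a), path(a,c)
round 2: derive path(e,d) via R1 from path(e,j), path(j,d)
round 2: derive path(e,g) via R1 from path(e,a), path(a,g)
round 2: derive path(e,i) via R1 from path(e,b), path(b,i)
round 2: derive path(f,b) via R1 from path(f,e), path(e,b)
round 2: derive path(f,c) via R1 from path(f,a), path(a,c)
round 2: derive path(f,d) via R1 from path(f,j), path(j,d)
round 2: derive path(f,g) via R1 from path(f,a), path(a,g)
round 2: derive path(g,d) via R1 from path(g,j), path(j,d)
round 3: derive path(a,i) via R1 from path(a,b), path(b,i)
round 3: derive path(f,i) via R1 from path(f,b), path(b,i)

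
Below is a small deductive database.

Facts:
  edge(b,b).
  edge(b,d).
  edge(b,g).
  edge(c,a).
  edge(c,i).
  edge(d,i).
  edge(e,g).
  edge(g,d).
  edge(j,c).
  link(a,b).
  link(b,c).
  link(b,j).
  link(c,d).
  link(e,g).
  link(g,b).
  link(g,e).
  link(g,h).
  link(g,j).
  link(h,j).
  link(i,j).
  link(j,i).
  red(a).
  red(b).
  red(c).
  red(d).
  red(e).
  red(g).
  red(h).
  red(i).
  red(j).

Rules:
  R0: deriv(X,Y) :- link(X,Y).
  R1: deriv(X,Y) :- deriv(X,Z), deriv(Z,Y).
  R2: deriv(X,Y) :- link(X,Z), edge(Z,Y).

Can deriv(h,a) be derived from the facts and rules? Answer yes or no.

no

round 1: derive deriv(a,b) via R0 from link(a,b)
round 1: derive deriv(b,c) via R0 from link(b,c)
round 1: derive deriv(b,j) via R0 from link(b,j)
round 1: derive deriv(c,d) via R0 from link(c,d)
round 1: derive deriv(e,g) via R0 from link(e,g)
round 1: derive deriv(g,b) via R0 from link(g,b)
round 1: derive deriv(g,e) via R0 from link(g,e)
round 1: derive deriv(g,h) via R0 from link(g,h)
round 1: derive deriv(g,j) via R0 from link(g,j)
round 1: derive deriv(h,j) via R0 from link(h,j)
round 1: derive deriv(i,j) via R0 from link(i,j)
round 1: derive deriv(j,i) via R0 from link(j,i)
round 1: derive deriv(a,d) via R2 from link(a,b), edge(b,d)
round 1: derive deriv(a,g) via R2 from link(a,b), edge(b,g)
round 1: derive deriv(b,a) via R2 from link(b,c), edge(c,a)
round 1: derive deriv(b,i) via R2 from link(b,c), edge(c,i)
round 1: derive deriv(c,i) via R2 from link(c,d), edge(d,i)
round 1: derive deriv(e,d) via R2 from link(e,g), edge(g,d)
round 1: derive deriv(g,c) via R2 from link(g,j), edge(j,c)
round 1: derive deriv(g,d) via R2 from link(g,b), edge(b,d)
round 1: derive deriv(g,g) via R2 from link(g,b), edge(b,g)
round 1: derive deriv(h,c) via R2 from link(h,j), edge(j,c)
round 1: derive deriv(i,c) via R2 from link(i,j), edge(j,c)
round 2: derive deriv(a,a) via R1 from deriv(a,b), deriv(b,a)
round 2: derive deriv(a,c) via R1 from deriv(a,b), deriv(b,c)
round 2: derive deriv(a,e) via R1 from deriv(a,g), deriv(g,e)
round 2: derive deriv(a,h) via R1 from deriv(a,g), deriv(g,h)
round 2: derive deriv(a,i) via R1 from deriv(a,b), deriv(b,i)
round 2: derive deriv(a,j) via R1 from deriv(a,b), deriv(b,j)
round 2: derive deriv(b,b) via R1 from deriv(b,a), deriv(a,b)
round 2: derive deriv(b,d) via R1 from deriv(b,a), deriv(a,d)
round 2: derive deriv(b,g) via R1 from deriv(b,a), deriv(a,g)
round 2: derive deriv(c,c) via R1 from deriv(c,i), deriv(i,c)
round 2: derive deriv(c,j) via R1 from deriv(c,i), deriv(i,j)
round 2: derive deriv(e,b) via R1 from deriv(e,g), deriv(g,b)
round 2: derive deriv(e,c) via R1 from deriv(e,g), deriv(g,c)
round 2: derive deriv(e,e) via R1 from deriv(e,g), deriv(g,e)
round 2: derive deriv(e,h) via R1 from deriv(e,g), deriv(g,h)
round 2: derive deriv(e,j) via R1 from deriv(e,g), deriv(g,j)
round 2: derive deriv(g,a) via R1 from deriv(g,b), deriv(b,a)
round 2: derive deriv(g,i) via R1 from deriv(g,b), deriv(b,i)
round 2: derive deriv(h,d) via R1 from deriv(h,c), deriv(c,d)
round 2: derive deriv(h,i) via R1 from deriv(h,c), deriv(c,i)
round 2: derive deriv(i,d) via R1 from deriv(i,c), deriv(c,d)
round 2: derive deriv(i,i) via R1 from deriv(i,c), deriv(c,i)
round 2: derive deriv(j,c) via R1 from deriv(j,i), deriv(i,c)
round 2: derive deriv(j,j) via R1 from deriv(j,i), deriv(i,j)
round 3: derive deriv(b,e) via R1 from deriv(b,a), deriv(a,e)
round 3: derive deriv(b,h) via R1 from deriv(b,a), deriv(a,h)
round 3: derive deriv(e,a) via R1 from deriv(e,b), deriv(b,a)
round 3: derive deriv(e,i) via R1 from deriv(e,b), deriv(b,i)
round 3: derive deriv(j,d) via R1 from deriv(j,c), deriv(c,d)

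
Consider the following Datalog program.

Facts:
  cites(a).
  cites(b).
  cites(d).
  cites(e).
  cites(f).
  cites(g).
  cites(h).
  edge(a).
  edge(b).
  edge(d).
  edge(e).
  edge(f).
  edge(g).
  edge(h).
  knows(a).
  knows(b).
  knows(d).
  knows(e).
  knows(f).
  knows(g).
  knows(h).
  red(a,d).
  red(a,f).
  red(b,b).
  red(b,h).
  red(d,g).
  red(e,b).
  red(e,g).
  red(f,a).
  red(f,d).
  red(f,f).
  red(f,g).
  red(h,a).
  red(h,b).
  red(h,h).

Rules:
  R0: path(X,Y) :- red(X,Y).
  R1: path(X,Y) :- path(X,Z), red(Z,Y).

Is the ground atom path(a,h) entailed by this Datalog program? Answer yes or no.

round 1: derive path(a,d) via R0 from red(a,d)
round 1: derive path(a,f) via R0 from red(a,f)
round 1: derive path(b,b) via R0 from red(b,b)
round 1: derive path(b,h) via R0 from red(b,h)
round 1: derive path(d,g) via R0 from red(d,g)
round 1: derive path(e,b) via R0 from red(e,b)
round 1: derive path(e,g) via R0 from red(e,g)
round 1: derive path(f,a) via R0 from red(f,a)
round 1: derive path(f,d) via R0 from red(f,d)
round 1: derive path(f,f) via R0 from red(f,f)
round 1: derive path(f,g) via R0 from red(f,g)
round 1: derive path(h,a) via R0 from red(h,a)
round 1: derive path(h,b) via R0 from red(h,b)
round 1: derive path(h,h) via R0 from red(h,h)
round 2: derive path(a,a) via R1 from path(a,f), red(f,a)
round 2: derive path(a,g) via R1 from path(a,d), red(d,g)
round 2: derive path(b,a) via R1 from path(b,h), red(h,a)
round 2: derive path(e,h) via R1 from path(e,b), red(b,h)
round 2: derive path(h,d) via R1 from path(h,a), red(a,d)
round 2: derive path(h,f) via R1 from path(h,a), red(a,f)
round 3: derive path(b,d) via R1 from path(b,a), red(a,d)
round 3: derive path(b,f) via R1 from path(b,a), red(a,f)
round 3: derive path(e,a) via R1 from path(e,h), red(h,a)
round 3: derive path(h,g) via R1 from path(h,d), red(d,g)
round 4: derive path(b,g) via R1 from path(b,d), red(d,g)
round 4: derive path(e,d) via R1 from path(e,a), red(a,d)
round 4: derive path(e,f) via R1 from path(e,a), red(a,f)

no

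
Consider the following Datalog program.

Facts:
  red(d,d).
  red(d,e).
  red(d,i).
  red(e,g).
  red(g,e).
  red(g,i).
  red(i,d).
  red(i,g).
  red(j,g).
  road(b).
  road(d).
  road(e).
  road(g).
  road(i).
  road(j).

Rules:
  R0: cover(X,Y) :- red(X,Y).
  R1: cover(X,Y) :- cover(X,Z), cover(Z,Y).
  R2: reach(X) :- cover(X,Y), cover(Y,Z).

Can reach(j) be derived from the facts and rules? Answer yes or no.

yes

round 1: derive cover(d,d) via R0 from red(d,d)
round 1: derive cover(d,e) via R0 from red(d,e)
round 1: derive cover(d,i) via R0 from red(d,i)
round 1: derive cover(e,g) via R0 from red(e,g)
round 1: derive cover(g,e) via R0 from red(g,e)
round 1: derive cover(g,i) via R0 from red(g,i)
round 1: derive cover(i,d) via R0 from red(i,d)
round 1: derive cover(i,g) via R0 from red(i,g)
round 1: derive cover(j,g) via R0 from red(j,g)
round 2: derive cover(d,g) via R1 from cover(d,e), cover(e,g)
round 2: derive cover(e,e) via R1 from cover(e,g), cover(g,e)
round 2: derive cover(e,i) via R1 from cover(e,g), cover(g,i)
round 2: derive cover(g,d) via R1 from cover(g,i), cover(i,d)
round 2: derive cover(g,g) via R1 from cover(g,e), cover(e,g)
round 2: derive cover(i,e) via R1 from cover(i,d), cover(d,e)
round 2: derive cover(i,i) via R1 from cover(i,d), cover(d,i)
round 2: derive cover(j,e) via R1 from cover(j,g), cover(g,e)
round 2: derive cover(j,i) via R1 from cover(j,g), cover(g,i)
round 2: derive reach(d) via R2 from cover(d,d), cover(d,d)
round 2: derive reach(e) via R2 from cover(e,g), cover(g,e)
round 2: derive reach(g) via R2 from cover(g,e), cover(e,g)
round 2: derive reach(i) via R2 from cover(i,d), cover(d,d)
round 2: derive reach(j) via R2 from cover(j,g), cover(g,e)
round 3: derive cover(e,d) via R1 from cover(e,g), cover(g,d)
round 3: derive cover(j,d) via R1 from cover(j,g), cover(g,d)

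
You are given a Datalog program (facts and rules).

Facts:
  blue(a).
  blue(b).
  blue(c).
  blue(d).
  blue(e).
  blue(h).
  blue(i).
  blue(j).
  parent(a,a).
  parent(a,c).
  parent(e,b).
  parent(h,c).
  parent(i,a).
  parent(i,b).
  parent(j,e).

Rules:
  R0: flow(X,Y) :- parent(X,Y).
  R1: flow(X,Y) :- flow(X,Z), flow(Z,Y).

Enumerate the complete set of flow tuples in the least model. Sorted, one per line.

flow(a,a)
flow(a,c)
flow(e,b)
flow(h,c)
flow(i,a)
flow(i,b)
flow(i,c)
flow(j,b)
flow(j,e)

round 1: derive flow(a,a) via R0 from parent(a,a)
round 1: derive flow(a,c) via R0 from parent(a,c)
round 1: derive flow(e,b) via R0 from parent(e,b)
round 1: derive flow(h,c) via R0 from parent(h,c)
round 1: derive flow(i,a) via R0 from parent(i,a)
round 1: derive flow(i,b) via R0 from parent(i,b)
round 1: derive flow(j,e) via R0 from parent(j,e)
round 2: derive flow(i,c) via R1 from flow(i,a), flow(a,c)
round 2: derive flow(j,b) via R1 from flow(j,e), flow(e,b)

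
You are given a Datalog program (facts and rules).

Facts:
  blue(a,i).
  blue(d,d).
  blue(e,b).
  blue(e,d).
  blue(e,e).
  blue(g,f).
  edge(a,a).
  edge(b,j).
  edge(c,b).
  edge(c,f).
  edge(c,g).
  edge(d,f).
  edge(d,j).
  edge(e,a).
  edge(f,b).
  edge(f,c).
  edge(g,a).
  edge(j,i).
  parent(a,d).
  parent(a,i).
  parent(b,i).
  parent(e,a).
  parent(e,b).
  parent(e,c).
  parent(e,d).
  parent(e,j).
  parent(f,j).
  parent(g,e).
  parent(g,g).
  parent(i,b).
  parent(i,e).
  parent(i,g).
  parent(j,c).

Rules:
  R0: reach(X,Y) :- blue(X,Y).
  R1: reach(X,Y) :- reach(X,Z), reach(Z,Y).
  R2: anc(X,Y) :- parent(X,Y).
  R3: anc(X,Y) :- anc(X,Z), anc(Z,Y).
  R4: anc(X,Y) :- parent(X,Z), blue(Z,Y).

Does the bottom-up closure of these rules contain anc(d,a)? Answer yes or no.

round 1: derive anc(a,d) via R2 from parent(a,d)
round 1: derive anc(a,i) via R2 from parent(a,i)
round 1: derive anc(b,i) via R2 from parent(b,i)
round 1: derive anc(e,a) via R2 from parent(e,a)
round 1: derive anc(e,b) via R2 from parent(e,b)
round 1: derive anc(e,c) via R2 from parent(e,c)
round 1: derive anc(e,d) via R2 from parent(e,d)
round 1: derive anc(e,j) via R2 from parent(e,j)
round 1: derive anc(f,j) via R2 from parent(f,j)
round 1: derive anc(g,e) via R2 from parent(g,e)
round 1: derive anc(g,g) via R2 from parent(g,g)
round 1: derive anc(i,b) via R2 from parent(i,b)
round 1: derive anc(i,e) via R2 from parent(i,e)
round 1: derive anc(i,g) via R2 from parent(i,g)
round 1: derive anc(j,c) via R2 from parent(j,c)
round 1: derive anc(e,i) via R4 from parent(e,a), blue(a,i)
round 1: derive anc(g,b) via R4 from parent(g,e), blue(e,b)
round 1: derive anc(g,d) via R4 from parent(g,e), blue(e,d)
round 1: derive anc(g,f) via R4 from parent(g,g), blue(g,f)
round 1: derive anc(i,d) via R4 from parent(i,e), blue(e,d)
round 1: derive anc(i,f) via R4 from parent(i,g), blue(g,f)
round 2: derive anc(a,b) via R3 from anc(a,i), anc(i,b)
round 2: derive anc(a,e) via R3 from anc(a,i), anc(i,e)
round 2: derive anc(a,f) via R3 from anc(a,i), anc(i,f)
round 2: derive anc(a,g) via R3 from anc(a,i), anc(i,g)
round 2: derive anc(b,b) via R3 from anc(b,i), anc(i,b)
round 2: derive anc(b,d) via R3 from anc(b,i), anc(i,d)
round 2: derive anc(b,e) via R3 from anc(b,i), anc(i,e)
round 2: derive anc(b,f) via R3 from anc(b,i), anc(i,f)
round 2: derive anc(b,g) via R3 from anc(b,i), anc(i,g)
round 2: derive anc(e,e) via R3 from anc(e,i), anc(i,e)
round 2: derive anc(e,f) via R3 from anc(e,i), anc(i,f)
round 2: derive anc(e,g) via R3 from anc(e,i), anc(i,g)
round 2: derive anc(f,c) via R3 from anc(f,j), anc(j,c)
round 2: derive anc(g,a) via R3 from anc(g,e), anc(e,a)
round 2: derive anc(g,c) via R3 from anc(g,e), anc(e,c)
round 2: derive anc(g,i) via R3 from anc(g,b), anc(b,i)
round 2: derive anc(g,j) via R3 from anc(g,e), anc(e,j)
round 2: derive anc(i,a) via R3 from anc(i,e), anc(e,a)
round 2: derive anc(i,c) via R3 from anc(i,e), anc(e,c)
round 2: derive anc(i,i) via R3 from anc(i,b), anc(b,i)
round 2: derive anc(i,j) via R3 from anc(i,e), anc(e,j)
round 3: derive anc(a,a) via R3 from anc(a,e), anc(e,a)
round 3: derive anc(a,c) via R3 from anc(a,e), anc(e,c)
round 3: derive anc(a,j) via R3 from anc(a,e), anc(e,j)
round 3: derive anc(b,a) via R3 from anc(b,e), anc(e,a)
round 3: derive anc(b,c) via R3 from anc(b,e), anc(e,c)
round 3: derive anc(b,j) via R3 from anc(b,e), anc(e,j)

no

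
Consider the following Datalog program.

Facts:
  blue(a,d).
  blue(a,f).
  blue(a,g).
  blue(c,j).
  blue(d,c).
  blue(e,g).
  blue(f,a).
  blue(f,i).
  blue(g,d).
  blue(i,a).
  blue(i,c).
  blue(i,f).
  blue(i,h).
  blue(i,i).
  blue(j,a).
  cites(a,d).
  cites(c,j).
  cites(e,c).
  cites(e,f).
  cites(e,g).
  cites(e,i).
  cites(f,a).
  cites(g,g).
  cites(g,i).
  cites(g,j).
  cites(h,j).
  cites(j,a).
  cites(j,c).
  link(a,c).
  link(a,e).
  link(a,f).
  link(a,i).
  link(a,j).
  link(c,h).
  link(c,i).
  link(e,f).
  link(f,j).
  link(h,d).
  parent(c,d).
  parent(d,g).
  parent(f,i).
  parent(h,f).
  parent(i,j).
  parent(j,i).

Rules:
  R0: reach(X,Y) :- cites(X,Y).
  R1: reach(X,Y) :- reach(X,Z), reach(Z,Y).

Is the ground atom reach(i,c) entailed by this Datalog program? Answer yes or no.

round 1: derive reach(a,d) via R0 from cites(a,d)
round 1: derive reach(c,j) via R0 from cites(c,j)
round 1: derive reach(e,c) via R0 from cites(e,c)
round 1: derive reach(e,f) via R0 from cites(e,f)
round 1: derive reach(e,g) via R0 from cites(e,g)
round 1: derive reach(e,i) via R0 from cites(e,i)
round 1: derive reach(f,a) via R0 from cites(f,a)
round 1: derive reach(g,g) via R0 from cites(g,g)
round 1: derive reach(g,i) via R0 from cites(g,i)
round 1: derive reach(g,j) via R0 from cites(g,j)
round 1: derive reach(h,j) via R0 from cites(h,j)
round 1: derive reach(j,a) via R0 from cites(j,a)
round 1: derive reach(j,c) via R0 from cites(j,c)
round 2: derive reach(c,a) via R1 from reach(c,j), reach(j,a)
round 2: derive reach(c,c) via R1 from reach(c,j), reach(j,c)
round 2: derive reach(e,a) via R1 from reach(e,f), reach(f,a)
round 2: derive reach(e,j) via R1 from reach(e,c), reach(c,j)
round 2: derive reach(f,d) via R1 from reach(f,a), reach(a,d)
round 2: derive reach(g,a) via R1 from reach(g,j), reach(j,a)
round 2: derive reach(g,c) via R1 from reach(g,j), reach(j,c)
round 2: derive reach(h,a) via R1 from reach(h,j), reach(j,a)
round 2: derive reach(h,c) via R1 from reach(h,j), reach(j,c)
round 2: derive reach(j,d) via R1 from reach(j,a), reach(a,d)
round 2: derive reach(j,j) via R1 from reach(j,c), reach(c,j)
round 3: derive reach(c,d) via R1 from reach(c,a), reach(a,d)
round 3: derive reach(e,d) via R1 from reach(e,a), reach(a,d)
round 3: derive reach(g,d) via R1 from reach(g,a), reach(a,d)
round 3: derive reach(h,d) via R1 from reach(h,a), reach(a,d)

no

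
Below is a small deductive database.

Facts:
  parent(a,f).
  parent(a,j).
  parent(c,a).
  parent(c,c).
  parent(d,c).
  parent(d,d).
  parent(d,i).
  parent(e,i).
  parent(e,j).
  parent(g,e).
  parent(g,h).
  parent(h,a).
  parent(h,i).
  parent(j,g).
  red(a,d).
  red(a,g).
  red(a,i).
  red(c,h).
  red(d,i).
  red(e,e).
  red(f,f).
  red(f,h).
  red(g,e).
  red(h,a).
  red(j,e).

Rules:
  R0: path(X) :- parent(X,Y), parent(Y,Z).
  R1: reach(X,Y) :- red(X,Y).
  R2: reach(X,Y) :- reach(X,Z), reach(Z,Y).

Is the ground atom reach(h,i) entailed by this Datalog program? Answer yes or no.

round 1: derive reach(a,d) via R1 from red(a,d)
round 1: derive reach(a,g) via R1 from red(a,g)
round 1: derive reach(a,i) via R1 from red(a,i)
round 1: derive reach(c,h) via R1 from red(c,h)
round 1: derive reach(d,i) via R1 from red(d,i)
round 1: derive reach(e,e) via R1 from red(e,e)
round 1: derive reach(f,f) via R1 from red(f,f)
round 1: derive reach(f,h) via R1 from red(f,h)
round 1: derive reach(g,e) via R1 from red(g,e)
round 1: derive reach(h,a) via R1 from red(h,a)
round 1: derive reach(j,e) via R1 from red(j,e)
round 2: derive reach(a,e) via R2 from reach(a,g), reach(g,e)
round 2: derive reach(c,a) via R2 from reach(c,h), reach(h,a)
round 2: derive reach(f,a) via R2 from reach(f,h), reach(h,a)
round 2: derive reach(h,d) via R2 from reach(h,a), reach(a,d)
round 2: derive reach(h,g) via R2 from reach(h,a), reach(a,g)
round 2: derive reach(h,i) via R2 from reach(h,a), reach(a,i)
round 3: derive reach(c,d) via R2 from reach(c,a), reach(a,d)
round 3: derive reach(c,e) via R2 from reach(c,a), reach(a,e)
round 3: derive reach(c,g) via R2 from reach(c,a), reach(a,g)
round 3: derive reach(c,i) via R2 from reach(c,a), reach(a,i)
round 3: derive reach(f,d) via R2 from reach(f,a), reach(a,d)
round 3: derive reach(f,e) via R2 from reach(f,a), reach(a,e)
round 3: derive reach(f,g) via R2 from reach(f,a), reach(a,g)
round 3: derive reach(f,i) via R2 from reach(f,a), reach(a,i)
round 3: derive reach(h,e) via R2 from reach(h,a), reach(a,e)

yes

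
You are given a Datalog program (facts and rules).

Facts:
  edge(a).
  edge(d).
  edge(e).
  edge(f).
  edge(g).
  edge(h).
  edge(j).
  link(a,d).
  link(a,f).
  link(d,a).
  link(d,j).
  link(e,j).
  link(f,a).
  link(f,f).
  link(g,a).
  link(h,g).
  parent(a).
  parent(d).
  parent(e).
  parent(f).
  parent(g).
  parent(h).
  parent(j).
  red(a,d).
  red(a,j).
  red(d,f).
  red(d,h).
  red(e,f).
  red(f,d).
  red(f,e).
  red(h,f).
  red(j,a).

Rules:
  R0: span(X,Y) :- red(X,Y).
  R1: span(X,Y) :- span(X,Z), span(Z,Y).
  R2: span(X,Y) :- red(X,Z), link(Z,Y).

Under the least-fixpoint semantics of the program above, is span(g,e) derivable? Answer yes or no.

round 1: derive span(a,d) via R0 from red(a,d)
round 1: derive span(a,j) via R0 from red(a,j)
round 1: derive span(d,f) via R0 from red(d,f)
round 1: derive span(d,h) via R0 from red(d,h)
round 1: derive span(e,f) via R0 from red(e,f)
round 1: derive span(f,d) via R0 from red(f,d)
round 1: derive span(f,e) via R0 from red(f,e)
round 1: derive span(h,f) via R0 from red(h,f)
round 1: derive span(j,a) via R0 from red(j,a)
round 1: derive span(a,a) via R2 from red(a,d), link(d,a)
round 1: derive span(d,a) via R2 from red(d,f), link(f,a)
round 1: derive span(d,g) via R2 from red(d,h), link(h,g)
round 1: derive span(e,a) via R2 from red(e,f), link(f,a)
round 1: derive span(f,a) via R2 from red(f,d), link(d,a)
round 1: derive span(f,j) via R2 from red(f,d), link(d,j)
round 1: derive span(h,a) via R2 from red(h,f), link(f,a)
round 1: derive span(j,d) via R2 from red(j,a), link(a,d)
round 1: derive span(j,f) via R2 from red(j,a), link(a,f)
round 2: derive span(a,f) via R1 from span(a,d), span(d,f)
round 2: derive span(a,g) via R1 from span(a,d), span(d,g)
round 2: derive span(a,h) via R1 from span(a,d), span(d,h)
round 2: derive span(d,d) via R1 from span(d,a), span(a,d)
round 2: derive span(d,e) via R1 from span(d,f), span(f,e)
round 2: derive span(d,j) via R1 from span(d,a), span(a,j)
round 2: derive span(e,d) via R1 from span(e,a), span(a,d)
round 2: derive span(e,e) via R1 from span(e,f), span(f,e)
round 2: derive span(e,j) via R1 from span(e,a), span(a,j)
round 2: derive span(f,f) via R1 from span(f,d), span(d,f)
round 2: derive span(f,g) via R1 from span(f,d), span(d,g)
round 2: derive span(f,h) via R1 from span(f,d), span(d,h)
round 2: derive span(h,d) via R1 from span(h,a), span(a,d)
round 2: derive span(h,e) via R1 from span(h,f), span(f,e)
round 2: derive span(h,j) via R1 from span(h,a), span(a,j)
round 2: derive span(j,e) via R1 from span(j,f), span(f,e)
round 2: derive span(j,g) via R1 from span(j,d), span(d,g)
round 2: derive span(j,h) via R1 from span(j,d), span(d,h)
round 2: derive span(j,j) via R1 from span(j,a), span(a,j)
round 3: derive span(a,e) via R1 from span(a,d), span(d,e)
round 3: derive span(e,g) via R1 from span(e,a), span(a,g)
round 3: derive span(e,h) via R1 from span(e,a), span(a,h)
round 3: derive span(h,g) via R1 from span(h,a), span(a,g)
round 3: derive span(h,h) via R1 from span(h,a), span(a,h)

no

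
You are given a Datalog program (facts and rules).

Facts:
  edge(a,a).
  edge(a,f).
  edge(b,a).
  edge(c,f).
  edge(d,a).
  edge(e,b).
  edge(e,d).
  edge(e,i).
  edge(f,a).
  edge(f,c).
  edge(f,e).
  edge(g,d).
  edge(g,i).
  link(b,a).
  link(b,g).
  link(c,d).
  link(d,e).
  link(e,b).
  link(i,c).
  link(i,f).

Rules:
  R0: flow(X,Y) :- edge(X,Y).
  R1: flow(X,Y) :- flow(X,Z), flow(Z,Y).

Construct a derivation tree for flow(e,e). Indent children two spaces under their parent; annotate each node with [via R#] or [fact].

flow(e,e)  [via R1]
  flow(e,a)  [via R1]
    flow(e,b)  [via R0]
      edge(e,b)  [fact]
    flow(b,a)  [via R0]
      edge(b,a)  [fact]
  flow(a,e)  [via R1]
    flow(a,f)  [via R0]
      edge(a,f)  [fact]
    flow(f,e)  [via R0]
      edge(f,e)  [fact]

round 1: derive flow(a,a) via R0 from edge(a,a)
round 1: derive flow(a,f) via R0 from edge(a,f)
round 1: derive flow(b,a) via R0 from edge(b,a)
round 1: derive flow(c,f) via R0 from edge(c,f)
round 1: derive flow(d,a) via R0 from edge(d,a)
round 1: derive flow(e,b) via R0 from edge(e,b)
round 1: derive flow(e,d) via R0 from edge(e,d)
round 1: derive flow(e,i) via R0 from edge(e,i)
round 1: derive flow(f,a) via R0 from edge(f,a)
round 1: derive flow(f,c) via R0 from edge(f,c)
round 1: derive flow(f,e) via R0 from edge(f,e)
round 1: derive flow(g,d) via R0 from edge(g,d)
round 1: derive flow(g,i) via R0 from edge(g,i)
round 2: derive flow(a,c) via R1 from flow(a,f), flow(f,c)
round 2: derive flow(a,e) via R1 from flow(a,f), flow(f,e)
round 2: derive flow(b,f) via R1 from flow(b,a), flow(a,f)
round 2: derive flow(c,a) via R1 from flow(c,f), flow(f,a)
round 2: derive flow(c,c) via R1 from flow(c,f), flow(f,c)
round 2: derive flow(c,e) via R1 from flow(c,f), flow(f,e)
round 2: derive flow(d,f) via R1 from flow(d,a), flow(a,f)
round 2: derive flow(e,a) via R1 from flow(e,b), flow(b,a)
round 2: derive flow(f,b) via R1 from flow(f,e), flow(e,b)
round 2: derive flow(f,d) via R1 from flow(f,e), flow(e,d)
round 2: derive flow(f,f) via R1 from flow(f,a), flow(a,f)
round 2: derive flow(f,i) via R1 from flow(f,e), flow(e,i)
round 2: derive flow(g,a) via R1 from flow(g,d), flow(d,a)
round 3: derive flow(a,b) via R1 from flow(a,e), flow(e,b)
round 3: derive flow(a,d) via R1 from flow(a,e), flow(e,d)
round 3: derive flow(a,i) via R1 from flow(a,e), flow(e,i)
round 3: derive flow(b,b) via R1 from flow(b,f), flow(f,b)
round 3: derive flow(b,c) via R1 from flow(b,a), flow(a,c)
round 3: derive flow(b,d) via R1 from flow(b,f), flow(f,d)
round 3: derive flow(b,e) via R1 from flow(b,a), flow(a,e)
round 3: derive flow(b,i) via R1 from flow(b,f), flow(f,i)
round 3: derive flow(c,b) via R1 from flow(c,e), flow(e,b)
round 3: derive flow(c,d) via R1 from flow(c,e), flow(e,d)
round 3: derive flow(c,i) via R1 from flow(c,e), flow(e,i)
round 3: derive flow(d,b) via R1 from flow(d,f), flow(f,b)
round 3: derive flow(d,c) via R1 from flow(d,a), flow(a,c)
round 3: derive flow(d,d) via R1 from flow(d,f), flow(f,d)
round 3: derive flow(d,e) via R1 from flow(d,a), flow(a,e)
round 3: derive flow(d,i) via R1 from flow(d,f), flow(f,i)
round 3: derive flow(e,c) via R1 from flow(e,a), flow(a,c)
round 3: derive flow(e,e) via R1 from flow(e,a), flow(a,e)
round 3: derive flow(e,f) via R1 from flow(e,a), flow(a,f)
round 3: derive flow(g,c) via R1 from flow(g,a), flow(a,c)
round 3: derive flow(g,e) via R1 from flow(g,a), flow(a,e)
round 3: derive flow(g,f) via R1 from flow(g,a), flow(a,f)
round 4: derive flow(g,b) via R1 from flow(g,a), flow(a,b)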